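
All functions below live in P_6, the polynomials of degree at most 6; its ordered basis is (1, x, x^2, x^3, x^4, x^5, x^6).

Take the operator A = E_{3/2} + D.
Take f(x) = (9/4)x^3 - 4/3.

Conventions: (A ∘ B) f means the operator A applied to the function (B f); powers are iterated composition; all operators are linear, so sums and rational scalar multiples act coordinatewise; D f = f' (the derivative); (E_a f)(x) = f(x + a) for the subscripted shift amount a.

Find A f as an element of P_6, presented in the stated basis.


E_{3/2} f = (9/4)x^3 + (81/8)x^2 + (243/16)x + 601/96
D f = (27/4)x^2
(E_{3/2} + D) f = (9/4)x^3 + (135/8)x^2 + (243/16)x + 601/96

the result is g(x) = (9/4)x^3 + (135/8)x^2 + (243/16)x + 601/96


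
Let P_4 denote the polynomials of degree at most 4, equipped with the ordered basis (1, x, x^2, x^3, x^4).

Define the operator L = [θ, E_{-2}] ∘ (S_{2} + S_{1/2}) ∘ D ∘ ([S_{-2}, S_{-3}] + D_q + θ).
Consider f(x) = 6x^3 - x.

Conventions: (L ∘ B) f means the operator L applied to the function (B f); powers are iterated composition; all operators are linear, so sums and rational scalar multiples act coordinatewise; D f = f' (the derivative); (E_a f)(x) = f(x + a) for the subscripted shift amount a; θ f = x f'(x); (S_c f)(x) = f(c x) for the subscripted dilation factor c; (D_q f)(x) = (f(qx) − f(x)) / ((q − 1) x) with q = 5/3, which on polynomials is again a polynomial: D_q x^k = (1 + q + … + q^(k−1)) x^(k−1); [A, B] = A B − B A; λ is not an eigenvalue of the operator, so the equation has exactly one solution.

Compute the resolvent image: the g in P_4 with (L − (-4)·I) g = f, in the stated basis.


write g with unknown coordinates in the stated basis and equate coefficients in (L − (-4)·I) g = f
solving from the highest basis element down gives g = (3/2)x^3 - (461/8)x + 283/3
check: L g = (459/2)x - 1132/3
so L g − (-4)·g = 6x^3 - x = f ✓

the result is g(x) = (3/2)x^3 - (461/8)x + 283/3


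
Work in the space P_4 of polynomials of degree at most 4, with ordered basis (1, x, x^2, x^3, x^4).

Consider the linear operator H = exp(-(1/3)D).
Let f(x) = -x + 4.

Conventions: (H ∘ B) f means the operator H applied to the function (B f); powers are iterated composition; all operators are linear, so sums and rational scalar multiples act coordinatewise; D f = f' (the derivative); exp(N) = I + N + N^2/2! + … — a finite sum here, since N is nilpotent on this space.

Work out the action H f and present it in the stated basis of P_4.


the image equals g(x) = -x + 13/3

order-1 term: 1/3
the series for exp(-(1/3)D) f terminates at order 1
exp(-(1/3)D) f = -x + 13/3


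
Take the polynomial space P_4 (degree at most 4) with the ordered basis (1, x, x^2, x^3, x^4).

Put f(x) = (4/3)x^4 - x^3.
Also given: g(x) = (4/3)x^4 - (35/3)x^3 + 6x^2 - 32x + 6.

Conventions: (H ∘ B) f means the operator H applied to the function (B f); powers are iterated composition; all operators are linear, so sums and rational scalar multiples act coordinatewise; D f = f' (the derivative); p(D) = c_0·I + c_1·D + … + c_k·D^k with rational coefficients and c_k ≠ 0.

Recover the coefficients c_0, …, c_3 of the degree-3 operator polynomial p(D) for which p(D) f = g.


D^0 f = (4/3)x^4 - x^3
D^1 f = (16/3)x^3 - 3x^2
D^2 f = 16x^2 - 6x
D^3 f = 32x - 6
matching coefficients of g against c_0 f + c_1 Df + … from the top degree down determines the c_i
solution: c_0 = 1, c_1 = -2, c_2 = 0, c_3 = -1

c_0 = 1, c_1 = -2, c_2 = 0, c_3 = -1


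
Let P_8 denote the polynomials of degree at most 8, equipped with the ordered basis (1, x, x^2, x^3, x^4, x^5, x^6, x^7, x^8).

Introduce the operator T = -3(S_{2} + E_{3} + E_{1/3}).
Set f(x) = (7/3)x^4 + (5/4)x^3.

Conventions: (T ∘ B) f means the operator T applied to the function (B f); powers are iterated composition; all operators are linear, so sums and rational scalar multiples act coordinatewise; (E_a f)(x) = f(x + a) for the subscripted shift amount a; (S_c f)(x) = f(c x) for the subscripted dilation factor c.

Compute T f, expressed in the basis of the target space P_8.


g(x) = -126x^4 - (785/6)x^3 - (2521/6)x^2 - (46415/54)x - 108293/162

S_{2} f = (112/3)x^4 + 10x^3
E_{3} f = (7/3)x^4 + (117/4)x^3 + (549/4)x^2 + (1143/4)x + 891/4
E_{1/3} f = (7/3)x^4 + (157/36)x^3 + (101/36)x^2 + (247/324)x + 73/972
(S_{2} + E_{3} + E_{1/3}) f = 42x^4 + (785/18)x^3 + (2521/18)x^2 + (46415/162)x + 108293/486
(-3(S_{2} + E_{3} + E_{1/3})) f = -126x^4 - (785/6)x^3 - (2521/6)x^2 - (46415/54)x - 108293/162


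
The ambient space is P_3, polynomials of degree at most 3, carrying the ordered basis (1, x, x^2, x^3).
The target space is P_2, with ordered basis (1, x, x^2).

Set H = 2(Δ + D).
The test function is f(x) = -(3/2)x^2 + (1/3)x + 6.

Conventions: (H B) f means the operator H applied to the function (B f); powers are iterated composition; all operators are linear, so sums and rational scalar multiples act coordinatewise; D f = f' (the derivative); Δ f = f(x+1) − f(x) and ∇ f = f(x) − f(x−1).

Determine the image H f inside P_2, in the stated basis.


g(x) = -12x - 5/3

Δ f = -3x - 7/6
D f = -3x + 1/3
(Δ + D) f = -6x - 5/6
(2(Δ + D)) f = -12x - 5/3


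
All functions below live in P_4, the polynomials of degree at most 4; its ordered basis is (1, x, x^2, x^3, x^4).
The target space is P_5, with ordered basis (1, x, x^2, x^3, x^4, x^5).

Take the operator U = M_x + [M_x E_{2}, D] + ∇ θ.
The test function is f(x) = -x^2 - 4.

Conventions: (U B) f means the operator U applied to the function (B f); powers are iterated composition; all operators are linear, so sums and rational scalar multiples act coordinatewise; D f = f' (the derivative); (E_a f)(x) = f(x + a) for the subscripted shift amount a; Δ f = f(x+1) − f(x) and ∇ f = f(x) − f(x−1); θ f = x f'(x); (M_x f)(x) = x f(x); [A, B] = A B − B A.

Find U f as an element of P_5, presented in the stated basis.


the image equals g(x) = -x^3 + x^2 - 4x + 10

M_x f = -x^3 - 4x
D f = -2x
E_{2} D f = -2x - 4
M_x E_{2} D f = -2x^2 - 4x
E_{2} f = -x^2 - 4x - 8
M_x E_{2} f = -x^3 - 4x^2 - 8x
D (M_x E_{2}) f = -3x^2 - 8x - 8
[M_x E_{2}, D] f = x^2 + 4x + 8
θ f = -2x^2
∇ θ f = -4x + 2
(M_x + [M_x E_{2}, D] + ∇ θ) f = -x^3 + x^2 - 4x + 10


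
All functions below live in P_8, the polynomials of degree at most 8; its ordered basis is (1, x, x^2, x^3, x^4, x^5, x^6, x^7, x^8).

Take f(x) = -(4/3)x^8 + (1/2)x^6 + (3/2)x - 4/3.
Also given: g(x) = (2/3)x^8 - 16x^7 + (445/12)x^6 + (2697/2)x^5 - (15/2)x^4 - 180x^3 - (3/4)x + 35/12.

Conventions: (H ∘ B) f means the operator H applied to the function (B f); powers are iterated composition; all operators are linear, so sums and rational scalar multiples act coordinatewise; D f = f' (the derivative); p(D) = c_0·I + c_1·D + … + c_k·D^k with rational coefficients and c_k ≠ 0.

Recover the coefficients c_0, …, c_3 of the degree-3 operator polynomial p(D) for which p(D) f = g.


c_0 = -1/2, c_1 = 3/2, c_2 = -1/2, c_3 = -3

D^0 f = -(4/3)x^8 + (1/2)x^6 + (3/2)x - 4/3
D^1 f = -(32/3)x^7 + 3x^5 + 3/2
D^2 f = -(224/3)x^6 + 15x^4
D^3 f = -448x^5 + 60x^3
matching coefficients of g against c_0 f + c_1 Df + … from the top degree down determines the c_i
solution: c_0 = -1/2, c_1 = 3/2, c_2 = -1/2, c_3 = -3


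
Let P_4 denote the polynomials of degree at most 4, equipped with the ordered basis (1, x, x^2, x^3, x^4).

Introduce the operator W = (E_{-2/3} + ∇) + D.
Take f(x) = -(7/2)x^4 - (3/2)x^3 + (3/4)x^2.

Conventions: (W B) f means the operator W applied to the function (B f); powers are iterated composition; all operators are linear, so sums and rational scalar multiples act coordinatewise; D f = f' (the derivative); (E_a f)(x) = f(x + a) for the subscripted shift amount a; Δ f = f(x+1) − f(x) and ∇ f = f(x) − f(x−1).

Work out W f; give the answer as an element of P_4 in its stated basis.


E_{-2/3} f = -(7/2)x^4 + (47/6)x^3 - (67/12)x^2 + (31/27)x + 7/81
∇ f = -14x^3 + (33/2)x^2 - 8x + 5/4
(E_{-2/3} + ∇) f = -(7/2)x^4 - (37/6)x^3 + (131/12)x^2 - (185/27)x + 433/324
D f = -14x^3 - (9/2)x^2 + (3/2)x
((E_{-2/3} + ∇) + D) f = -(7/2)x^4 - (121/6)x^3 + (77/12)x^2 - (289/54)x + 433/324

the result is g(x) = -(7/2)x^4 - (121/6)x^3 + (77/12)x^2 - (289/54)x + 433/324


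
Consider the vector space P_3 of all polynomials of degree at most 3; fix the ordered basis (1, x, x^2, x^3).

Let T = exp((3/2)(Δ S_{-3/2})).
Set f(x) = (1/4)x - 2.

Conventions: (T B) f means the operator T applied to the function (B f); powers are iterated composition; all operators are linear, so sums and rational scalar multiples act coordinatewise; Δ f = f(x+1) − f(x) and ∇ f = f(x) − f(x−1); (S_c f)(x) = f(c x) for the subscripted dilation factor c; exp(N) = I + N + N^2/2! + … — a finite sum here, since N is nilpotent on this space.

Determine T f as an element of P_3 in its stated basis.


order-1 term: -9/16
the series for exp((3/2)(Δ S_{-3/2})) f terminates at order 1
exp((3/2)(Δ S_{-3/2})) f = (1/4)x - 41/16

g(x) = (1/4)x - 41/16


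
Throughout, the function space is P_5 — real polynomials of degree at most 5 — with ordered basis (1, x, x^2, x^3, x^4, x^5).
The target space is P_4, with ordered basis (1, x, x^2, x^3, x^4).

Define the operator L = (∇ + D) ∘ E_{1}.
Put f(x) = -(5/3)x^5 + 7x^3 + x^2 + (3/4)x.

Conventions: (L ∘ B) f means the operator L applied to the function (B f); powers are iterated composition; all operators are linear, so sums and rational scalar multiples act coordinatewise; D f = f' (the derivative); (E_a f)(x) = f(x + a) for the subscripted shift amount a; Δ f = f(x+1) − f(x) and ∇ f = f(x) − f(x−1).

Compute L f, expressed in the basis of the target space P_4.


E_{1} f = -(5/3)x^5 - (25/3)x^4 - (29/3)x^3 + (16/3)x^2 + (185/12)x + 85/12
∇ E_{1} f = -(25/3)x^4 - (50/3)x^3 + (13/3)x^2 + (44/3)x + 85/12
D E_{1} f = -(25/3)x^4 - (100/3)x^3 - 29x^2 + (32/3)x + 185/12
(∇ + D) E_{1} f = -(50/3)x^4 - 50x^3 - (74/3)x^2 + (76/3)x + 45/2

the image equals g(x) = -(50/3)x^4 - 50x^3 - (74/3)x^2 + (76/3)x + 45/2


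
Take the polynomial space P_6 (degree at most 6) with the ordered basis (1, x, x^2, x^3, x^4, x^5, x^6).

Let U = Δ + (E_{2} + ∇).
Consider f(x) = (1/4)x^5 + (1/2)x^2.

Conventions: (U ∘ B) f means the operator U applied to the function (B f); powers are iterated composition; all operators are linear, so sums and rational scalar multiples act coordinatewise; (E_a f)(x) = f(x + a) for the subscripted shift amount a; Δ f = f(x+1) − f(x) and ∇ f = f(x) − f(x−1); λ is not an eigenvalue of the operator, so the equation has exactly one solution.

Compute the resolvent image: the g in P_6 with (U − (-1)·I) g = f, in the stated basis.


g(x) = (1/8)x^5 - (5/4)x^4 + (15/2)x^3 - 36x^2 + 119x - 1565/8

write g with unknown coordinates in the stated basis and equate coefficients in (U − (-1)·I) g = f
solving from the highest basis element down gives g = (1/8)x^5 - (5/4)x^4 + (15/2)x^3 - 36x^2 + 119x - 1565/8
check: U g = (1/8)x^5 + (5/4)x^4 - (15/2)x^3 + (73/2)x^2 - 119x + 1565/8
so U g − (-1)·g = (1/4)x^5 + (1/2)x^2 = f ✓


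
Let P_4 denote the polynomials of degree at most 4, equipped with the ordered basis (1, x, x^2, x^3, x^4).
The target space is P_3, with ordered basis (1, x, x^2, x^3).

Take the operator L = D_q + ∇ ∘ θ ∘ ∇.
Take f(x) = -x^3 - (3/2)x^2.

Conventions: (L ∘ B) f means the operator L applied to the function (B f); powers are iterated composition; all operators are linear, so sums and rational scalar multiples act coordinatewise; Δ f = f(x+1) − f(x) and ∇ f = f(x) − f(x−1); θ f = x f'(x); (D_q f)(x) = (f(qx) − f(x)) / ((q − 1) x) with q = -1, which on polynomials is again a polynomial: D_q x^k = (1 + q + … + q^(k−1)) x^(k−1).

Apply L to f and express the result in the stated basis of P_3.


D_q f = -x^2
∇ f = -3x^2 + 1/2
θ ∇ f = -6x^2
∇ θ ∇ f = -12x + 6
(D_q + ∇ ∘ θ ∘ ∇) f = -x^2 - 12x + 6

the result is g(x) = -x^2 - 12x + 6


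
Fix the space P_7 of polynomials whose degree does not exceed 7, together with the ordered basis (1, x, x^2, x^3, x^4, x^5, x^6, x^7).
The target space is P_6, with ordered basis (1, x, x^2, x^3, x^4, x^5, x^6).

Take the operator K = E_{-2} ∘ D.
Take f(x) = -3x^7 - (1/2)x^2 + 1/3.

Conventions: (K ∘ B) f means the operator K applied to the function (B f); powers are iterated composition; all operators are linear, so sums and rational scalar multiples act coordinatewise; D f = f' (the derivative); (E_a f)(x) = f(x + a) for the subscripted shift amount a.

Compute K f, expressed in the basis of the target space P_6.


D f = -21x^6 - x
E_{-2} D f = -21x^6 + 252x^5 - 1260x^4 + 3360x^3 - 5040x^2 + 4031x - 1342

the result is g(x) = -21x^6 + 252x^5 - 1260x^4 + 3360x^3 - 5040x^2 + 4031x - 1342


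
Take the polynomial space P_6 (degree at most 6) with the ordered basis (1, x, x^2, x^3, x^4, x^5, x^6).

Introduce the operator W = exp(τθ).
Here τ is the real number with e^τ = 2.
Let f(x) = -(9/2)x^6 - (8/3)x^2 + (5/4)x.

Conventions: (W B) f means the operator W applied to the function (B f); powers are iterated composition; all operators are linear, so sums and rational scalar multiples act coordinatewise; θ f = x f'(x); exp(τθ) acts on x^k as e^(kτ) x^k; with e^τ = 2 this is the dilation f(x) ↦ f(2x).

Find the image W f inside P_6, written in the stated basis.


the image equals g(x) = -288x^6 - (32/3)x^2 + (5/2)x

exp(τθ) x^k = e^(kτ) x^k; with e^τ = 2 this sends x^k to 2^k x^k
x ↦ 2 x
x^2 ↦ 4 x^2
x^6 ↦ 64 x^6
applying this coordinatewise to f: exp(τθ) f = -288x^6 - (32/3)x^2 + (5/2)x


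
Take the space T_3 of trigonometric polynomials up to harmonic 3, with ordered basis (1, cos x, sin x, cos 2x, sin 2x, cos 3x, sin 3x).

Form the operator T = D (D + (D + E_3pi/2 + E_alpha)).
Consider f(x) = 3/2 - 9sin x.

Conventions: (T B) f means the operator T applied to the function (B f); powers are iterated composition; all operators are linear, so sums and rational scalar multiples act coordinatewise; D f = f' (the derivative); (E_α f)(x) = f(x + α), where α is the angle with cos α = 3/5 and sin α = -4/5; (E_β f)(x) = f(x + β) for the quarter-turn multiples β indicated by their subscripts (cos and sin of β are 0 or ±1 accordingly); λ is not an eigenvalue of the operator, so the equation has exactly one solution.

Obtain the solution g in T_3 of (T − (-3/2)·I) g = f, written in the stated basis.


the image equals g(x) = 1 + (108/41)cos x - (234/41)sin x

write g with unknown coordinates in the stated basis and equate coefficients in (T − (-3/2)·I) g = f
solving from the highest basis element down gives g = 1 + (108/41)cos x - (234/41)sin x
check: T g = -(162/41)cos x - (18/41)sin x
so T g − (-3/2)·g = 3/2 - 9sin x = f ✓


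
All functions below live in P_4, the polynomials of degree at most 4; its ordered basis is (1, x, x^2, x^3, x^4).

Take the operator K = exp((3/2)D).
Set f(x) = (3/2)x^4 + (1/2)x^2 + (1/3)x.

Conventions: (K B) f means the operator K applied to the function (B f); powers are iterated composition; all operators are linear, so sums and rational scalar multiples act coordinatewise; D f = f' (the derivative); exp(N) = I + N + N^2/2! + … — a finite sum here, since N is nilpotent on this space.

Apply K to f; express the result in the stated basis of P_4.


the image equals g(x) = (3/2)x^4 + 9x^3 + (83/4)x^2 + (265/12)x + 295/32

order-1 term: 9x^3 + (3/2)x + 1/2
order-2 term: (81/4)x^2 + 9/8
order-3 term: (81/4)x
order-4 term: 243/32
the series for exp((3/2)D) f terminates at order 4
exp((3/2)D) f = (3/2)x^4 + 9x^3 + (83/4)x^2 + (265/12)x + 295/32


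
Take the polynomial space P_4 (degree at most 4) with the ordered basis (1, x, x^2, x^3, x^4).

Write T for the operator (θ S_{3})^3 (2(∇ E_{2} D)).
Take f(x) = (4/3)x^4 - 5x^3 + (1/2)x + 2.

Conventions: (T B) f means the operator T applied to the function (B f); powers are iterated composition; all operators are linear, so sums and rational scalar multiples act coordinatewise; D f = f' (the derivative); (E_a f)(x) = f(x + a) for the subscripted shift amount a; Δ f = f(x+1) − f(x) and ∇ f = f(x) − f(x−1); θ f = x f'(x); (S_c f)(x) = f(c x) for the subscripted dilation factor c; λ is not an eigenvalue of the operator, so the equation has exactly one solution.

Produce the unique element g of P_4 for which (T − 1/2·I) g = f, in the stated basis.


write g with unknown coordinates in the stated basis and equate coefficients in (T − 1/2·I) g = f
solving from the highest basis element down gives g = -(8/3)x^4 + 10x^3 - 746496x^2 - 3889x - 4
check: T g = -373248x^2 - 1944x
so T g − 1/2·g = (4/3)x^4 - 5x^3 + (1/2)x + 2 = f ✓

the image equals g(x) = -(8/3)x^4 + 10x^3 - 746496x^2 - 3889x - 4


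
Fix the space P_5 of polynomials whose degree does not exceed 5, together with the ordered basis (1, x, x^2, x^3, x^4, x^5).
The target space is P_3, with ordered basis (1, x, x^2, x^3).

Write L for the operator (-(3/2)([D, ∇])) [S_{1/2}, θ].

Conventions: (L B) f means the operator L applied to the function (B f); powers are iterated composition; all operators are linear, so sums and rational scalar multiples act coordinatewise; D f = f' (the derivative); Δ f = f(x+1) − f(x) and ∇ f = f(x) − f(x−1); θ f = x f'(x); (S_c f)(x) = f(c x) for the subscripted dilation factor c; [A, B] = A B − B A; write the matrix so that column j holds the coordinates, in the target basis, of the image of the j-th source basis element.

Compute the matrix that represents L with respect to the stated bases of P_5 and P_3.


image of 1: 0
image of x: 0
image of x^2: 0
image of x^3: 0
image of x^4: 0
image of x^5: 0
each image's coordinates form column j of the matrix

the matrix is [[0, 0, 0, 0, 0, 0]; [0, 0, 0, 0, 0, 0]; [0, 0, 0, 0, 0, 0]; [0, 0, 0, 0, 0, 0]] (rows listed top to bottom)


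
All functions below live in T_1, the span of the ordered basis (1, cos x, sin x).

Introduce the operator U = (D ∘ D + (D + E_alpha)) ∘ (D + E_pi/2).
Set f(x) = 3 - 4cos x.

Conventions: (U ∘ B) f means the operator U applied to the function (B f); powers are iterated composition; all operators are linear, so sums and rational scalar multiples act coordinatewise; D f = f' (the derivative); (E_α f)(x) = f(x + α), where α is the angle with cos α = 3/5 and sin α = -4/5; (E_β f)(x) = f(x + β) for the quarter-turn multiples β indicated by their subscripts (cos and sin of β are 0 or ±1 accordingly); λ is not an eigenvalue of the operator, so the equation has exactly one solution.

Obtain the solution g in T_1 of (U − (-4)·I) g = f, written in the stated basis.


g(x) = 3/5 - (18/17)cos x + (4/17)sin x

write g with unknown coordinates in the stated basis and equate coefficients in (U − (-4)·I) g = f
solving from the highest basis element down gives g = 3/5 - (18/17)cos x + (4/17)sin x
check: U g = 3/5 + (4/17)cos x - (16/17)sin x
so U g − (-4)·g = 3 - 4cos x = f ✓


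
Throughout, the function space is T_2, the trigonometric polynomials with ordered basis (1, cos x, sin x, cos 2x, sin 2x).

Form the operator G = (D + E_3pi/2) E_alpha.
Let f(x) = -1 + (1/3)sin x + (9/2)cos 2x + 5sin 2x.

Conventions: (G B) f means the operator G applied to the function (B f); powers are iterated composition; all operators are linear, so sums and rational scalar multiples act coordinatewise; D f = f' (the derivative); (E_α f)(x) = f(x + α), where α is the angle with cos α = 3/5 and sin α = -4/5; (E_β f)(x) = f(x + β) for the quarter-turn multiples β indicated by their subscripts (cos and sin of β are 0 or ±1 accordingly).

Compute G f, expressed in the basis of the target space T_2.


E_alpha f = -1 - (4/15)cos x + (1/5)sin x - (303/50)cos 2x + (73/25)sin 2x
D E_alpha f = (1/5)cos x + (4/15)sin x + (146/25)cos 2x + (303/25)sin 2x
E_3pi/2 E_alpha f = -1 - (1/5)cos x - (4/15)sin x + (303/50)cos 2x - (73/25)sin 2x
(D + E_3pi/2) E_alpha f = -1 + (119/10)cos 2x + (46/5)sin 2x

the image equals g(x) = -1 + (119/10)cos 2x + (46/5)sin 2x


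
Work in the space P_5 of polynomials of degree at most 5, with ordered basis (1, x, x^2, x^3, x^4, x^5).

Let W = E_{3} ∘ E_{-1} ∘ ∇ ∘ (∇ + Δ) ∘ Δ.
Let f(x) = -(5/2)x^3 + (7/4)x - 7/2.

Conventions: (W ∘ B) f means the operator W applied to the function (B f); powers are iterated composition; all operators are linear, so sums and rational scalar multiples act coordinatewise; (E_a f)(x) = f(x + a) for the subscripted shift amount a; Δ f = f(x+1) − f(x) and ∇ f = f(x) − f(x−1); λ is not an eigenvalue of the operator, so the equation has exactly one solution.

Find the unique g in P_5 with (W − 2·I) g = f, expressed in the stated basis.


write g with unknown coordinates in the stated basis and equate coefficients in (W − 2·I) g = f
solving from the highest basis element down gives g = (5/4)x^3 - (7/8)x + 37/4
check: W g = 15
so W g − 2·g = -(5/2)x^3 + (7/4)x - 7/2 = f ✓

the image equals g(x) = (5/4)x^3 - (7/8)x + 37/4


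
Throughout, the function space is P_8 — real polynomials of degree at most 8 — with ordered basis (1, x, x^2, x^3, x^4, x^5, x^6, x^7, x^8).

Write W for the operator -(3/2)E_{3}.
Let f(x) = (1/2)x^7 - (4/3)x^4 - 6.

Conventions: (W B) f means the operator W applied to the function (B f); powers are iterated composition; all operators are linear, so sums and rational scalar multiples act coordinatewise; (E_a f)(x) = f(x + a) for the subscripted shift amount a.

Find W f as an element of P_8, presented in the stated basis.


the result is g(x) = -(3/4)x^7 - (63/4)x^6 - (567/4)x^5 - (2827/4)x^4 - (8409/4)x^3 - (14877/4)x^2 - (14445/4)x - 5877/4

E_{3} f = (1/2)x^7 + (21/2)x^6 + (189/2)x^5 + (2827/6)x^4 + (2803/2)x^3 + (4959/2)x^2 + (4815/2)x + 1959/2
(-(3/2)E_{3}) f = -(3/4)x^7 - (63/4)x^6 - (567/4)x^5 - (2827/4)x^4 - (8409/4)x^3 - (14877/4)x^2 - (14445/4)x - 5877/4


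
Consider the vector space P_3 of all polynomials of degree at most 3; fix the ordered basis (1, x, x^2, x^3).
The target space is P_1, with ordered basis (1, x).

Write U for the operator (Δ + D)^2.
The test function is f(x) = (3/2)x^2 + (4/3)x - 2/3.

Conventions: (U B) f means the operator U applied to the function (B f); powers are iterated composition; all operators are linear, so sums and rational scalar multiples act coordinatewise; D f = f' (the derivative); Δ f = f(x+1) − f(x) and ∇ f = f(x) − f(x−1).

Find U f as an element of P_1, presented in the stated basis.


Δ f = 3x + 17/6
D f = 3x + 4/3
(Δ + D) f = 6x + 25/6
Δ (Δ + D) f = 6
D (Δ + D) f = 6
(Δ + D) (Δ + D) f = 12

g(x) = 12


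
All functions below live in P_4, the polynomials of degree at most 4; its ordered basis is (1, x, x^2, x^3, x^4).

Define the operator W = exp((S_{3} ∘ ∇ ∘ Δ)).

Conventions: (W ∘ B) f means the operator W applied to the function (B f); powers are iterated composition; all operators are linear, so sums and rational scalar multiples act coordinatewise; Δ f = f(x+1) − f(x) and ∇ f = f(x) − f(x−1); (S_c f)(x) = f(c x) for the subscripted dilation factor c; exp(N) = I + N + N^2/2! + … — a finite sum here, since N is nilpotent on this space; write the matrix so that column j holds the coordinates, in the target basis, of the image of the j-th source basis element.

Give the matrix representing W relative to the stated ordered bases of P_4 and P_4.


the matrix is [[1, 0, 2, 0, 110]; [0, 1, 0, 18, 0]; [0, 0, 1, 0, 108]; [0, 0, 0, 1, 0]; [0, 0, 0, 0, 1]] (rows listed top to bottom)

image of 1: 1
image of x: x
image of x^2: x^2 + 2
image of x^3: x^3 + 18x
image of x^4: x^4 + 108x^2 + 110
each image's coordinates form column j of the matrix


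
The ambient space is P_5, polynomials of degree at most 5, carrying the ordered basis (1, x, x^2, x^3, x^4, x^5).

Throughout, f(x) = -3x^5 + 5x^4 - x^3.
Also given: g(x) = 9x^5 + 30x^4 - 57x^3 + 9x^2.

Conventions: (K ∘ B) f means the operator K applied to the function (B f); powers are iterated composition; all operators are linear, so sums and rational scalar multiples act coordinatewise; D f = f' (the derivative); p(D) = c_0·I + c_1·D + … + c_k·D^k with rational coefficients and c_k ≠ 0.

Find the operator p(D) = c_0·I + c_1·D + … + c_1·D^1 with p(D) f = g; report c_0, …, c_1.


D^0 f = -3x^5 + 5x^4 - x^3
D^1 f = -15x^4 + 20x^3 - 3x^2
matching coefficients of g against c_0 f + c_1 Df + … from the top degree down determines the c_i
solution: c_0 = -3, c_1 = -3

c_0 = -3, c_1 = -3


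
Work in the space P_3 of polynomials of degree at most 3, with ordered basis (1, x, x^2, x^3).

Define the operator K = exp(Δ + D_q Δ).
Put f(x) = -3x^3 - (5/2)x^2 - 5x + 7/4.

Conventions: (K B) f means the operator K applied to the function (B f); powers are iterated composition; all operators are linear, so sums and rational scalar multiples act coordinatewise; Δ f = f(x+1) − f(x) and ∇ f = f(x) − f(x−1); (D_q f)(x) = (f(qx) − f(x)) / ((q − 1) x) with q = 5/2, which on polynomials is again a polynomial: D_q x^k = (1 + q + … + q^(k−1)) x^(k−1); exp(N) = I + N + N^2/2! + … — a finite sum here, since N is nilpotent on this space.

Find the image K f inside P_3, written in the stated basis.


order-1 term: -9x^2 - (91/2)x - 49/2
order-2 term: -9x - 145/4
order-3 term: -3
the series for exp(Δ + D_q Δ) f terminates at order 3
exp(Δ + D_q Δ) f = -3x^3 - (23/2)x^2 - (119/2)x - 62

the image equals g(x) = -3x^3 - (23/2)x^2 - (119/2)x - 62


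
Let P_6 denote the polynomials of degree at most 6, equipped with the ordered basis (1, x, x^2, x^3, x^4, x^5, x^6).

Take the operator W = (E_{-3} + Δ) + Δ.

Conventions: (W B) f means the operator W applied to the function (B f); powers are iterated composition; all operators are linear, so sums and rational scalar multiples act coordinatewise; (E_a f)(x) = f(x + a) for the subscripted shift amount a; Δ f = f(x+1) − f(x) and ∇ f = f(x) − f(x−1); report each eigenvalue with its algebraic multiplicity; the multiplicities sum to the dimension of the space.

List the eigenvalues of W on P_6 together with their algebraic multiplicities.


image of 1: 1
image of x: x - 1
image of x^2: x^2 - 2x + 11
image of x^3: x^3 - 3x^2 + 33x - 25
image of x^4: x^4 - 4x^3 + 66x^2 - 100x + 83
image of x^5: x^5 - 5x^4 + 110x^3 - 250x^2 + 415x - 241
image of x^6: x^6 - 6x^5 + 165x^4 - 500x^3 + 1245x^2 - 1446x + 731
the matrix is upper triangular; its diagonal is (1, 1, 1, 1, 1, 1, 1)
for a triangular matrix the eigenvalues are the diagonal entries, with algebraic multiplicity their repetition count

λ = 1 (multiplicity 7)


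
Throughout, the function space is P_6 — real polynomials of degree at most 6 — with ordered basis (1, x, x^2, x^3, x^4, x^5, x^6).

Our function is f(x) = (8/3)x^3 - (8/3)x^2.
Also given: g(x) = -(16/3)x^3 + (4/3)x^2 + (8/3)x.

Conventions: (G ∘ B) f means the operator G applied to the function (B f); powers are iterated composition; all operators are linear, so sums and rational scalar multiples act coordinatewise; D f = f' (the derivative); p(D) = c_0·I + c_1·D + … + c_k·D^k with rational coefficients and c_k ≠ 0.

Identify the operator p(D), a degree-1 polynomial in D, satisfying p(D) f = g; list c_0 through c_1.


D^0 f = (8/3)x^3 - (8/3)x^2
D^1 f = 8x^2 - (16/3)x
matching coefficients of g against c_0 f + c_1 Df + … from the top degree down determines the c_i
solution: c_0 = -2, c_1 = -1/2

p(D) = -2·I − (1/2)·D, i.e. c_0 = -2, c_1 = -1/2


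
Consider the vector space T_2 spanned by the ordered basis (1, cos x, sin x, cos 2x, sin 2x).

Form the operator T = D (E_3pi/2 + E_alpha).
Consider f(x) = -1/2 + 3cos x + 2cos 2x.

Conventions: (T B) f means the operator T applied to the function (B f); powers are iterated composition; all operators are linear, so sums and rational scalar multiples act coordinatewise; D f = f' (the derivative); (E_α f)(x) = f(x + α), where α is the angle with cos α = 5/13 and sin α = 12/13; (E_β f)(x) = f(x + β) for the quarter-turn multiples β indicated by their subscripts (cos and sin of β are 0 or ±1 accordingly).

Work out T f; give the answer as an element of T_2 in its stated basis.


E_3pi/2 f = -1/2 + 3sin x - 2cos 2x
E_alpha f = -1/2 + (15/13)cos x - (36/13)sin x - (238/169)cos 2x - (240/169)sin 2x
(E_3pi/2 + E_alpha) f = -1 + (15/13)cos x + (3/13)sin x - (576/169)cos 2x - (240/169)sin 2x
D (E_3pi/2 + E_alpha) f = (3/13)cos x - (15/13)sin x - (480/169)cos 2x + (1152/169)sin 2x

g(x) = (3/13)cos x - (15/13)sin x - (480/169)cos 2x + (1152/169)sin 2x


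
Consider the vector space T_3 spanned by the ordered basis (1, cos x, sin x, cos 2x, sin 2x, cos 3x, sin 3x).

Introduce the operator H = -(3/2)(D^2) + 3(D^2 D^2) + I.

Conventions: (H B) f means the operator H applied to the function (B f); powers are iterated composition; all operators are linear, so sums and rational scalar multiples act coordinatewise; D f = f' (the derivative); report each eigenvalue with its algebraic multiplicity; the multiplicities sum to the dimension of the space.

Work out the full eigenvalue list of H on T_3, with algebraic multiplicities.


image of 1: 1
image of cos x: (11/2)cos x
image of sin x: (11/2)sin x
image of cos 2x: 55cos 2x
image of sin 2x: 55sin 2x
image of cos 3x: (515/2)cos 3x
image of sin 3x: (515/2)sin 3x
the matrix is diagonal; its diagonal is (1, 11/2, 11/2, 55, 55, 515/2, 515/2)
for a triangular matrix the eigenvalues are the diagonal entries, with algebraic multiplicity their repetition count

λ = 1 (multiplicity 1), λ = 11/2 (multiplicity 2), λ = 55 (multiplicity 2), λ = 515/2 (multiplicity 2)


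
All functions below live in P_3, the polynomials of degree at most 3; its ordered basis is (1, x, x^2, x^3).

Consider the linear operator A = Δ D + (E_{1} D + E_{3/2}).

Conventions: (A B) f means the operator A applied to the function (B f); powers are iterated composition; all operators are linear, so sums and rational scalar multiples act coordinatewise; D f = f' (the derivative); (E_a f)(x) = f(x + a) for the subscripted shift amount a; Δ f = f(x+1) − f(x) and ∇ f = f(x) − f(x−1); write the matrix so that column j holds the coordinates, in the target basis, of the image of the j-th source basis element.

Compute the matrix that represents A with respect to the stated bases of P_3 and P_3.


the matrix is [[1, 5/2, 25/4, 75/8]; [0, 1, 5, 75/4]; [0, 0, 1, 15/2]; [0, 0, 0, 1]] (rows listed top to bottom)

image of 1: 1
image of x: x + 5/2
image of x^2: x^2 + 5x + 25/4
image of x^3: x^3 + (15/2)x^2 + (75/4)x + 75/8
each image's coordinates form column j of the matrix


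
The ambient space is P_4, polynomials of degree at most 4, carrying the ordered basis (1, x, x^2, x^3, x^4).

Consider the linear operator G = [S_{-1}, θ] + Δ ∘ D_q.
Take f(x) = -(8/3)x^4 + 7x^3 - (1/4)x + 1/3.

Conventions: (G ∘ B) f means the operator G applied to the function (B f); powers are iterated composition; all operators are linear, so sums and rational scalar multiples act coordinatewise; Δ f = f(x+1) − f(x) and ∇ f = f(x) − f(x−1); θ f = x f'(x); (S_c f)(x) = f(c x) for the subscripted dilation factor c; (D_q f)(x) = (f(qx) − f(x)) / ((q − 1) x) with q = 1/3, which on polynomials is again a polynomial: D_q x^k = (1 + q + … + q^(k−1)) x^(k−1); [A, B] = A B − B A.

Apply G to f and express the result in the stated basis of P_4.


θ f = -(32/3)x^4 + 21x^3 - (1/4)x
S_{-1} θ f = -(32/3)x^4 - 21x^3 + (1/4)x
S_{-1} f = -(8/3)x^4 - 7x^3 + (1/4)x + 1/3
θ S_{-1} f = -(32/3)x^4 - 21x^3 + (1/4)x
[S_{-1}, θ] f = 0
D_q f = -(320/81)x^3 + (91/9)x^2 - 1/4
Δ D_q f = -(320/27)x^2 + (226/27)x + 499/81
([S_{-1}, θ] + Δ ∘ D_q) f = -(320/27)x^2 + (226/27)x + 499/81

the image equals g(x) = -(320/27)x^2 + (226/27)x + 499/81


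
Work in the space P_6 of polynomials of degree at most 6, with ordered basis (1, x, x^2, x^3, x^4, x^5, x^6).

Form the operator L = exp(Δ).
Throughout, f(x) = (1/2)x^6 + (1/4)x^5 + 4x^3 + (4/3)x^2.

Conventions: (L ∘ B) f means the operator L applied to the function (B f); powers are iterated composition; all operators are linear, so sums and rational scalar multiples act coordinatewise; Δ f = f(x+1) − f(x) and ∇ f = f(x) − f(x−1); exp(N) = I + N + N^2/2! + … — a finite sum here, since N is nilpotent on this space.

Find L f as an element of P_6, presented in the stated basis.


order-1 term: 3x^5 + (35/4)x^4 + (25/2)x^3 + 22x^2 + (227/12)x + 73/12
order-2 term: (15/2)x^4 + (65/2)x^3 + 60x^2 + (263/4)x + 391/12
order-3 term: 10x^3 + (95/2)x^2 + (165/2)x + 221/4
order-4 term: (15/2)x^2 + (125/4)x + 35
order-5 term: 3x + 31/4
order-6 term: 1/2
the series for exp(Δ) f terminates at order 6
exp(Δ) f = (1/2)x^6 + (13/4)x^5 + (65/4)x^4 + 59x^3 + (415/3)x^2 + (2417/12)x + 823/6

the image equals g(x) = (1/2)x^6 + (13/4)x^5 + (65/4)x^4 + 59x^3 + (415/3)x^2 + (2417/12)x + 823/6


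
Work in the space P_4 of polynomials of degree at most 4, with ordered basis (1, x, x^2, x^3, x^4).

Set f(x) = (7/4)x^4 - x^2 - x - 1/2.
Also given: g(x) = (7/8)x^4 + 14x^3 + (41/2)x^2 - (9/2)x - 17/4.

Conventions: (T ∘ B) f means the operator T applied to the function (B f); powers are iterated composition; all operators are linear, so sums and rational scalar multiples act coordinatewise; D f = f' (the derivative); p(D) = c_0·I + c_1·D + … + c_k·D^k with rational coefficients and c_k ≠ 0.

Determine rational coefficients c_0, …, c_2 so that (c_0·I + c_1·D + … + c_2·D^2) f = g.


D^0 f = (7/4)x^4 - x^2 - x - 1/2
D^1 f = 7x^3 - 2x - 1
D^2 f = 21x^2 - 2
matching coefficients of g against c_0 f + c_1 Df + … from the top degree down determines the c_i
solution: c_0 = 1/2, c_1 = 2, c_2 = 1

p(D) = (1/2)·I + 2·D + D^2, i.e. c_0 = 1/2, c_1 = 2, c_2 = 1


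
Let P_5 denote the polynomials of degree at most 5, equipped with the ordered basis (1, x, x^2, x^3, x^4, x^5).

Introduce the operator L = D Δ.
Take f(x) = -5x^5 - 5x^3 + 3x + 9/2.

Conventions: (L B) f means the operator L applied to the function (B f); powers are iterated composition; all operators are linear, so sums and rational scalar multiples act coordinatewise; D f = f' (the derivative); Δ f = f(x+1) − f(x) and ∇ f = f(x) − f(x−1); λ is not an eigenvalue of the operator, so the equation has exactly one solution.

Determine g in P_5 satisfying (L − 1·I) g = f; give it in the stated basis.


the image equals g(x) = 5x^5 + 105x^3 + 150x^2 + 727x + 1271/2

write g with unknown coordinates in the stated basis and equate coefficients in (L − 1·I) g = f
solving from the highest basis element down gives g = 5x^5 + 105x^3 + 150x^2 + 727x + 1271/2
check: L g = 100x^3 + 150x^2 + 730x + 640
so L g − 1·g = -5x^5 - 5x^3 + 3x + 9/2 = f ✓


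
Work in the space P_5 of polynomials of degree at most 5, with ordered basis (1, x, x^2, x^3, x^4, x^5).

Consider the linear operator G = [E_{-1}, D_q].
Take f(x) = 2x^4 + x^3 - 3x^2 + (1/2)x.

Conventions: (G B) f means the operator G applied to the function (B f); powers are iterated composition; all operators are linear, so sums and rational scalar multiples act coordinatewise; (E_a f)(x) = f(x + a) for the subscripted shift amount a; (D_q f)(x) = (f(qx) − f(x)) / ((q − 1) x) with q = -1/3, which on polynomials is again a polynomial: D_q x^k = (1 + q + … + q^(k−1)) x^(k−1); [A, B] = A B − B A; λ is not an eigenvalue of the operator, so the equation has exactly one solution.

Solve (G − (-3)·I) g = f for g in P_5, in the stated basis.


the result is g(x) = (2/3)x^4 + (1/3)x^3 - (97/81)x^2 + (83/162)x + 40/729

write g with unknown coordinates in the stated basis and equate coefficients in (G − (-3)·I) g = f
solving from the highest basis element down gives g = (2/3)x^4 + (1/3)x^3 - (97/81)x^2 + (83/162)x + 40/729
check: G g = (16/27)x^2 - (28/27)x - 40/243
so G g − (-3)·g = 2x^4 + x^3 - 3x^2 + (1/2)x = f ✓


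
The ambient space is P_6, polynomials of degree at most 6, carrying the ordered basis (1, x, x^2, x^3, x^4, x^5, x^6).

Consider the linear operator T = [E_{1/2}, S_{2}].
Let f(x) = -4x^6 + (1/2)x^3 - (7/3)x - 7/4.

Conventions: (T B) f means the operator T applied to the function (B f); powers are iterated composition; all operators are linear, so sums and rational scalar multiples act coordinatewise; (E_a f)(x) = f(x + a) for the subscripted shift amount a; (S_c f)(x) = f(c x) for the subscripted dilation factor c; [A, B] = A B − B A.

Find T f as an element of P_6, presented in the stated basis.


S_{2} f = -256x^6 + 4x^3 - (14/3)x - 7/4
E_{1/2} S_{2} f = -256x^6 - 768x^5 - 960x^4 - 636x^3 - 234x^2 - (149/3)x - 91/12
E_{1/2} f = -4x^6 - 12x^5 - 15x^4 - (19/2)x^3 - 3x^2 - (65/24)x - 35/12
S_{2} E_{1/2} f = -256x^6 - 384x^5 - 240x^4 - 76x^3 - 12x^2 - (65/12)x - 35/12
[E_{1/2}, S_{2}] f = -384x^5 - 720x^4 - 560x^3 - 222x^2 - (177/4)x - 14/3

g(x) = -384x^5 - 720x^4 - 560x^3 - 222x^2 - (177/4)x - 14/3


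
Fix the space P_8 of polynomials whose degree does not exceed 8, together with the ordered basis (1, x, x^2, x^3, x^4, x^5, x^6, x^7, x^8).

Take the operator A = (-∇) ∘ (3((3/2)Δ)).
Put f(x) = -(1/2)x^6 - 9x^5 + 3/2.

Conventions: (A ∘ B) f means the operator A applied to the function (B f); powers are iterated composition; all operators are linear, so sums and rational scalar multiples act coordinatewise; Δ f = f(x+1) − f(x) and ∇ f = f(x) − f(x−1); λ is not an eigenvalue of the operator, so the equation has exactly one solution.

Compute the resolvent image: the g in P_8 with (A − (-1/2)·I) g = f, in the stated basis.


the result is g(x) = -x^6 - 18x^5 - 270x^4 - 3240x^3 - 29430x^2 - 176580x - 534615

write g with unknown coordinates in the stated basis and equate coefficients in (A − (-1/2)·I) g = f
solving from the highest basis element down gives g = -x^6 - 18x^5 - 270x^4 - 3240x^3 - 29430x^2 - 176580x - 534615
check: A g = 135x^4 + 1620x^3 + 14715x^2 + 88290x + 267309
so A g − (-1/2)·g = -(1/2)x^6 - 9x^5 + 3/2 = f ✓


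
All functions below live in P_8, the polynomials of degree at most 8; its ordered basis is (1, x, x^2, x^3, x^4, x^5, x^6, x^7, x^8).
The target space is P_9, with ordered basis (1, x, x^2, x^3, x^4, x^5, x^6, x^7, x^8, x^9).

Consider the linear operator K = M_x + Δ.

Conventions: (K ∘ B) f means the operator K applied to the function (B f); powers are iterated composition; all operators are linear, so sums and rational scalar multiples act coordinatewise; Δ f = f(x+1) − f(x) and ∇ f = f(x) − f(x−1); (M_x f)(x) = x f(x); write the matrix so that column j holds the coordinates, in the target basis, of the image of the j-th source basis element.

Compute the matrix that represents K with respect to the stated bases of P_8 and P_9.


the matrix is [[0, 1, 1, 1, 1, 1, 1, 1, 1]; [1, 0, 2, 3, 4, 5, 6, 7, 8]; [0, 1, 0, 3, 6, 10, 15, 21, 28]; [0, 0, 1, 0, 4, 10, 20, 35, 56]; [0, 0, 0, 1, 0, 5, 15, 35, 70]; [0, 0, 0, 0, 1, 0, 6, 21, 56]; [0, 0, 0, 0, 0, 1, 0, 7, 28]; [0, 0, 0, 0, 0, 0, 1, 0, 8]; [0, 0, 0, 0, 0, 0, 0, 1, 0]; [0, 0, 0, 0, 0, 0, 0, 0, 1]] (rows listed top to bottom)

image of 1: x
image of x: x^2 + 1
image of x^2: x^3 + 2x + 1
image of x^3: x^4 + 3x^2 + 3x + 1
image of x^4: x^5 + 4x^3 + 6x^2 + 4x + 1
image of x^5: x^6 + 5x^4 + 10x^3 + 10x^2 + 5x + 1
image of x^6: x^7 + 6x^5 + 15x^4 + 20x^3 + 15x^2 + 6x + 1
image of x^7: x^8 + 7x^6 + 21x^5 + 35x^4 + 35x^3 + 21x^2 + 7x + 1
image of x^8: x^9 + 8x^7 + 28x^6 + 56x^5 + 70x^4 + 56x^3 + 28x^2 + 8x + 1
each image's coordinates form column j of the matrix


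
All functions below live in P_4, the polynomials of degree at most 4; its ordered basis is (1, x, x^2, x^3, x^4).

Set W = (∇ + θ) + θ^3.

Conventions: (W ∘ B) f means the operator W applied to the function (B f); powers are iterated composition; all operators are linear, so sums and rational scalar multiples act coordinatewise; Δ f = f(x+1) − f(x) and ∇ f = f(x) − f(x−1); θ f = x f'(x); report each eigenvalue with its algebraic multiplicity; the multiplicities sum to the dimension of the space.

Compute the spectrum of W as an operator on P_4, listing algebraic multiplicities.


image of 1: 0
image of x: 2x + 1
image of x^2: 10x^2 + 2x - 1
image of x^3: 30x^3 + 3x^2 - 3x + 1
image of x^4: 68x^4 + 4x^3 - 6x^2 + 4x - 1
the matrix is upper triangular; its diagonal is (0, 2, 10, 30, 68)
for a triangular matrix the eigenvalues are the diagonal entries, with algebraic multiplicity their repetition count

λ = 0 (multiplicity 1), λ = 2 (multiplicity 1), λ = 10 (multiplicity 1), λ = 30 (multiplicity 1), λ = 68 (multiplicity 1)
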